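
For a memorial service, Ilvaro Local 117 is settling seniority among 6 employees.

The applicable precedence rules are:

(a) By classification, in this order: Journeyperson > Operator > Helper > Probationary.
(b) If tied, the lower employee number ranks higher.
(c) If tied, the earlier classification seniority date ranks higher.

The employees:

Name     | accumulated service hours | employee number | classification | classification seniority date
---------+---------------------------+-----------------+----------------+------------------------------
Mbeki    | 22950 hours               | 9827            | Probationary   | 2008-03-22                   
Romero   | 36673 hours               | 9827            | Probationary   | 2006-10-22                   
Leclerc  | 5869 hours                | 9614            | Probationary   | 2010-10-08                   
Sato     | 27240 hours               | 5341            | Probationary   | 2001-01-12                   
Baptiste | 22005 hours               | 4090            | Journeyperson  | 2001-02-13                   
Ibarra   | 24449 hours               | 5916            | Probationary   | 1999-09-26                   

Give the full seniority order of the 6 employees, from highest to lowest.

By classification: Baptiste (Journeyperson); then Sato, Ibarra, Leclerc, Romero and Mbeki (Probationary).
Among Sato, Ibarra, Leclerc, Romero and Mbeki, by employee number (lower first): Sato (5341) before Ibarra (5916) before Leclerc (9614) before Romero and Mbeki (9827).
Among Romero and Mbeki, by classification seniority date (earlier first): Romero (2006-10-22) before Mbeki (2008-03-22).
Full order: Baptiste, Sato, Ibarra, Leclerc, Romero, Mbeki.

Baptiste, Sato, Ibarra, Leclerc, Romero, Mbeki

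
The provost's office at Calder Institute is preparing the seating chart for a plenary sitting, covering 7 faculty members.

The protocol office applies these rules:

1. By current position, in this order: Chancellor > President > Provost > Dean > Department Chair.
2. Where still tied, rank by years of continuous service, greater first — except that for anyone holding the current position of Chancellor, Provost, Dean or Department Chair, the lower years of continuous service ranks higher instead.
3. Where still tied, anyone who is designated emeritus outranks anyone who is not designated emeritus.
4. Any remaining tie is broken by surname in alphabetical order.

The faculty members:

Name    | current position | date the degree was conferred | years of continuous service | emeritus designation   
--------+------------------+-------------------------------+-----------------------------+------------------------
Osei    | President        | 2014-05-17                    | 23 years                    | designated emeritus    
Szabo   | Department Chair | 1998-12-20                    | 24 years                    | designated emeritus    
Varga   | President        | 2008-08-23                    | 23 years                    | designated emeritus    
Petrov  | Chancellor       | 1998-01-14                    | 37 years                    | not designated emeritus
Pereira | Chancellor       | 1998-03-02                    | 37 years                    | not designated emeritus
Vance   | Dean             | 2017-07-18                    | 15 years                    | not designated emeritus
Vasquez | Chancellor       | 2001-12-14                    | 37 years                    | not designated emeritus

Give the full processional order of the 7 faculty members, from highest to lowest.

By current position: Pereira, Petrov and Vasquez (Chancellor); then Osei and Varga (President); then Vance (Dean); then Szabo (Department Chair).
Pereira, Petrov and Vasquez all have years of continuous service 37 years, so the next rule applies.
Pereira, Petrov and Vasquez are each not designated emeritus, so the next rule applies.
Among Pereira, Petrov and Vasquez, alphabetically by surname: Pereira before Petrov before Vasquez.
Osei and Varga both have years of continuous service 23 years, so the next rule applies.
Osei and Varga are each designated emeritus, so the next rule applies.
Among Osei and Varga, alphabetically by surname: Osei before Varga.
Full order: Pereira, Petrov, Vasquez, Osei, Varga, Vance, Szabo.

Pereira, Petrov, Vasquez, Osei, Varga, Vance, Szabo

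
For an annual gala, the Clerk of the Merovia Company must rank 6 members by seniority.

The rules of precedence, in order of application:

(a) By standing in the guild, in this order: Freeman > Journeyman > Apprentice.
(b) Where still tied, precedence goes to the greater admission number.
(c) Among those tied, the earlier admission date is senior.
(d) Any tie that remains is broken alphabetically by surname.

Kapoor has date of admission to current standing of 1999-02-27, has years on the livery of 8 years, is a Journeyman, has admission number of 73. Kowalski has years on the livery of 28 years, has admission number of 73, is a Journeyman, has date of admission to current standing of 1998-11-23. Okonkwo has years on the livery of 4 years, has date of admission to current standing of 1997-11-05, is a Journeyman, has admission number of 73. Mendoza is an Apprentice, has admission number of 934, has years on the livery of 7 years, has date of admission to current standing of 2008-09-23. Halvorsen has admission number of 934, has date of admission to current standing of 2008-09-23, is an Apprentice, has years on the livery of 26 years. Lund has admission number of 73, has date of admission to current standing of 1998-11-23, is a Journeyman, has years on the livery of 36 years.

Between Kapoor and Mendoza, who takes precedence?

Kapoor

By standing in the guild: Okonkwo, Kowalski, Lund and Kapoor (Journeyman); then Halvorsen and Mendoza (Apprentice).
Okonkwo, Kowalski, Lund and Kapoor all have admission number 73, so the next rule applies.
Among Okonkwo, Kowalski, Lund and Kapoor, by date of admission to current standing (earlier first): Okonkwo (1997-11-05) before Kowalski and Lund (1998-11-23) before Kapoor (1999-02-27).
Among Kowalski and Lund, alphabetically by surname: Kowalski before Lund.
Halvorsen and Mendoza both have admission number 934, so the next rule applies.
Halvorsen and Mendoza both have date of admission to current standing 2008-09-23, so the next rule applies.
Among Halvorsen and Mendoza, alphabetically by surname: Halvorsen before Mendoza.
So Kapoor takes precedence.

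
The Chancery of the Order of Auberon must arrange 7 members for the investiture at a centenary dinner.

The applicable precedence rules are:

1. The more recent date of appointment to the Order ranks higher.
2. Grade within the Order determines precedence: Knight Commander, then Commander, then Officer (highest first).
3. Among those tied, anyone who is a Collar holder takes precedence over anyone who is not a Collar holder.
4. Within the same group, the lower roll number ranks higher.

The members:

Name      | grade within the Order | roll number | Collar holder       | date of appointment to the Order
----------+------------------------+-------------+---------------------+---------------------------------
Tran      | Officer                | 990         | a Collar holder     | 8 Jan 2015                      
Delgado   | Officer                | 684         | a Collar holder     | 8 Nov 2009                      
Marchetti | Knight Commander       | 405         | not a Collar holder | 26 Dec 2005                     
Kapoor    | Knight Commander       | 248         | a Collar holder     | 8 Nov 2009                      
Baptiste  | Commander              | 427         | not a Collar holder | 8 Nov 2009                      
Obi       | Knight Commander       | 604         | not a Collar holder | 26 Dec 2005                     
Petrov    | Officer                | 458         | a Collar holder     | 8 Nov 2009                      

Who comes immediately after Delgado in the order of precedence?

By date of appointment to the Order (later first): Tran (8 Jan 2015); then Kapoor, Baptiste, Petrov and Delgado (each 8 Nov 2009); then Marchetti and Obi (both 26 Dec 2005).
Among Kapoor, Baptiste, Petrov and Delgado, by grade within the Order: Kapoor (Knight Commander) before Baptiste (Commander) before Petrov and Delgado (Officer).
Petrov and Delgado are each a Collar holder, so the next rule applies.
Among Petrov and Delgado, by roll number (lower first): Petrov (458) before Delgado (684).
Marchetti and Obi are each Knight Commander, so the next rule applies.
Marchetti and Obi are each not a Collar holder, so the next rule applies.
Among Marchetti and Obi, by roll number (lower first): Marchetti (405) before Obi (604).
Order: Tran, Kapoor, Baptiste, Petrov, Delgado, Marchetti, Obi.

Marchetti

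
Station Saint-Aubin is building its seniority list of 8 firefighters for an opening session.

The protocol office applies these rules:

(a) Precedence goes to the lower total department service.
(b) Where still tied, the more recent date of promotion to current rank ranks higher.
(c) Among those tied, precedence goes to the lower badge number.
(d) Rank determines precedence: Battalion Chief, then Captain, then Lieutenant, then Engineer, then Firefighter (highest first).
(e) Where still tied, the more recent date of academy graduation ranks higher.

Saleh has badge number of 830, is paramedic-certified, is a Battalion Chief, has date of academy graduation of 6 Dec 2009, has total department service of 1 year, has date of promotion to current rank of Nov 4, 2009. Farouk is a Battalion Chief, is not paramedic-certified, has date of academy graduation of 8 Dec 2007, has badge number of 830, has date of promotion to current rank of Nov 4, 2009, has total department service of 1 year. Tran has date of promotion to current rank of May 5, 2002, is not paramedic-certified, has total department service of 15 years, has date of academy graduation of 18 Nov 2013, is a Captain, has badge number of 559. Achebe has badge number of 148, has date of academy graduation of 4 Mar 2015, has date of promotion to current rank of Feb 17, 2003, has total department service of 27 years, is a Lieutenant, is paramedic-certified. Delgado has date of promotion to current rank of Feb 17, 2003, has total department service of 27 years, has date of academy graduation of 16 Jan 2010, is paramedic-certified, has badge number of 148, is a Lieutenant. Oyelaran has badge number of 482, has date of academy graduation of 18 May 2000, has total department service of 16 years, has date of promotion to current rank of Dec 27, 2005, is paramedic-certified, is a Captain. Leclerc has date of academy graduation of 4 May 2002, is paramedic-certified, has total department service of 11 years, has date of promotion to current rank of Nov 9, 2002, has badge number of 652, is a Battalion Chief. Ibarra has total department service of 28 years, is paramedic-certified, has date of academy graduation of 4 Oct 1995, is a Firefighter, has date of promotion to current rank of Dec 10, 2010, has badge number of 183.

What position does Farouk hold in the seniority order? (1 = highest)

By total department service (lower first): Saleh and Farouk (both 1 year); then Leclerc (11 years); then Tran (15 years); then Oyelaran (16 years); then Achebe and Delgado (both 27 years); then Ibarra (28 years).
Saleh and Farouk both have date of promotion to current rank Nov 4, 2009, so the next rule applies.
Saleh and Farouk both have badge number 830, so the next rule applies.
Saleh and Farouk are each Battalion Chief, so the next rule applies.
Among Saleh and Farouk, by date of academy graduation (later first): Saleh (6 Dec 2009) before Farouk (8 Dec 2007).
Achebe and Delgado both have date of promotion to current rank Feb 17, 2003, so the next rule applies.
Achebe and Delgado both have badge number 148, so the next rule applies.
Achebe and Delgado are each Lieutenant, so the next rule applies.
Among Achebe and Delgado, by date of academy graduation (later first): Achebe (4 Mar 2015) before Delgado (16 Jan 2010).
Order: Saleh, Farouk, Leclerc, Tran, Oyelaran, Achebe, Delgado, Ibarra. So position 2.

2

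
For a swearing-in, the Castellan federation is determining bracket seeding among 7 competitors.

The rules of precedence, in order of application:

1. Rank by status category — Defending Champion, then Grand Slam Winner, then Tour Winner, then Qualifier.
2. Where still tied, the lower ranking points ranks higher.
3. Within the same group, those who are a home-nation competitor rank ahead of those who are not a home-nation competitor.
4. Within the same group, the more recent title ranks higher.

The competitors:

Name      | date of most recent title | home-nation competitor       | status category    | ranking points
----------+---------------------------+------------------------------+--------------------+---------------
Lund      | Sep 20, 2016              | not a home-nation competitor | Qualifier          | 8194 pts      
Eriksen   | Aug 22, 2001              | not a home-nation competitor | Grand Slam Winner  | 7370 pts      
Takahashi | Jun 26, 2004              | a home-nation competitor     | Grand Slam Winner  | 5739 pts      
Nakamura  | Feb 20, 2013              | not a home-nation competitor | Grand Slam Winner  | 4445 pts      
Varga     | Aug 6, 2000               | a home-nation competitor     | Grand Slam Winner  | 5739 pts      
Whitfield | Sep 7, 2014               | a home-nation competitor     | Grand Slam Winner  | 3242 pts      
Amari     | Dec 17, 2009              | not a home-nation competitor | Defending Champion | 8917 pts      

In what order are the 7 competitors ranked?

Amari, Whitfield, Nakamura, Takahashi, Varga, Eriksen, Lund

By status category: Amari (Defending Champion); then Whitfield, Nakamura, Takahashi, Varga and Eriksen (Grand Slam Winner); then Lund (Qualifier).
Among Whitfield, Nakamura, Takahashi, Varga and Eriksen, by ranking points (lower first): Whitfield (3242 pts) before Nakamura (4445 pts) before Takahashi and Varga (5739 pts) before Eriksen (7370 pts).
Takahashi and Varga are each a home-nation competitor, so the next rule applies.
Among Takahashi and Varga, by date of most recent title (later first): Takahashi (Jun 26, 2004) before Varga (Aug 6, 2000).
Full order: Amari, Whitfield, Nakamura, Takahashi, Varga, Eriksen, Lund.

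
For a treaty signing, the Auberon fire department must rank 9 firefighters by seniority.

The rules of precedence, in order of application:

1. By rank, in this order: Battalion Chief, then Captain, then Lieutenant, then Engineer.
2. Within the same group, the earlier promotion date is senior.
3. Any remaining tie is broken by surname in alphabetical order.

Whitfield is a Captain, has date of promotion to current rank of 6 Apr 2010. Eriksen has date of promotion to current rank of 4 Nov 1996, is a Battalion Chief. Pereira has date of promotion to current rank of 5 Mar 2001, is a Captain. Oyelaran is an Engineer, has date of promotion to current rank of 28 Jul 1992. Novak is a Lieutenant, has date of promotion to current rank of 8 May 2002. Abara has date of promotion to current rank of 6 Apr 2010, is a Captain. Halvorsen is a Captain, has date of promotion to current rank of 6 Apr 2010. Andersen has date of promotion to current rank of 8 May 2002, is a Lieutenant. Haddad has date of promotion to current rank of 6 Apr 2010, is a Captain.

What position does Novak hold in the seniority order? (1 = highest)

8

By rank: Eriksen (Battalion Chief); then Pereira, Abara, Haddad, Halvorsen and Whitfield (Captain); then Andersen and Novak (Lieutenant); then Oyelaran (Engineer).
Among Pereira, Abara, Haddad, Halvorsen and Whitfield, by date of promotion to current rank (earlier first): Pereira (5 Mar 2001) before Abara, Haddad, Halvorsen and Whitfield (6 Apr 2010).
Among Abara, Haddad, Halvorsen and Whitfield, alphabetically by surname: Abara before Haddad before Halvorsen before Whitfield.
Andersen and Novak both have date of promotion to current rank 8 May 2002, so the next rule applies.
Among Andersen and Novak, alphabetically by surname: Andersen before Novak.
Order: Eriksen, Pereira, Abara, Haddad, Halvorsen, Whitfield, Andersen, Novak, Oyelaran. So position 8.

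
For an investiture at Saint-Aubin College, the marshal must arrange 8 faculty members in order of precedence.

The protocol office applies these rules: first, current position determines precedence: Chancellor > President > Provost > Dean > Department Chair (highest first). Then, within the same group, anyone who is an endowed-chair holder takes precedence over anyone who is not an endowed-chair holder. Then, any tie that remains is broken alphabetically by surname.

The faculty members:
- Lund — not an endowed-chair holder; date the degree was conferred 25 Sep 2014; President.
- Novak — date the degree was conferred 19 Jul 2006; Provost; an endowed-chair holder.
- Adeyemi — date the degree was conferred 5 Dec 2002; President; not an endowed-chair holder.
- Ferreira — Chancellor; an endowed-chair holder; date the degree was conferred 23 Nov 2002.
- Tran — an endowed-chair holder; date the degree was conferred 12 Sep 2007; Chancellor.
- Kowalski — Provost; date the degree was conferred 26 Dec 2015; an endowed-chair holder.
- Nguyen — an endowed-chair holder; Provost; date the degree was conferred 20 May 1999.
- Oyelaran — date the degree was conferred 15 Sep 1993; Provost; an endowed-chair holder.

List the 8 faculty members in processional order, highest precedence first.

By current position: Ferreira and Tran (Chancellor); then Adeyemi and Lund (President); then Kowalski, Nguyen, Novak and Oyelaran (Provost).
Ferreira and Tran are each an endowed-chair holder, so the next rule applies.
Among Ferreira and Tran, alphabetically by surname: Ferreira before Tran.
Adeyemi and Lund are each not an endowed-chair holder, so the next rule applies.
Among Adeyemi and Lund, alphabetically by surname: Adeyemi before Lund.
Kowalski, Nguyen, Novak and Oyelaran are each an endowed-chair holder, so the next rule applies.
Among Kowalski, Nguyen, Novak and Oyelaran, alphabetically by surname: Kowalski before Nguyen before Novak before Oyelaran.
Full order: Ferreira, Tran, Adeyemi, Lund, Kowalski, Nguyen, Novak, Oyelaran.

Ferreira, Tran, Adeyemi, Lund, Kowalski, Nguyen, Novak, Oyelaran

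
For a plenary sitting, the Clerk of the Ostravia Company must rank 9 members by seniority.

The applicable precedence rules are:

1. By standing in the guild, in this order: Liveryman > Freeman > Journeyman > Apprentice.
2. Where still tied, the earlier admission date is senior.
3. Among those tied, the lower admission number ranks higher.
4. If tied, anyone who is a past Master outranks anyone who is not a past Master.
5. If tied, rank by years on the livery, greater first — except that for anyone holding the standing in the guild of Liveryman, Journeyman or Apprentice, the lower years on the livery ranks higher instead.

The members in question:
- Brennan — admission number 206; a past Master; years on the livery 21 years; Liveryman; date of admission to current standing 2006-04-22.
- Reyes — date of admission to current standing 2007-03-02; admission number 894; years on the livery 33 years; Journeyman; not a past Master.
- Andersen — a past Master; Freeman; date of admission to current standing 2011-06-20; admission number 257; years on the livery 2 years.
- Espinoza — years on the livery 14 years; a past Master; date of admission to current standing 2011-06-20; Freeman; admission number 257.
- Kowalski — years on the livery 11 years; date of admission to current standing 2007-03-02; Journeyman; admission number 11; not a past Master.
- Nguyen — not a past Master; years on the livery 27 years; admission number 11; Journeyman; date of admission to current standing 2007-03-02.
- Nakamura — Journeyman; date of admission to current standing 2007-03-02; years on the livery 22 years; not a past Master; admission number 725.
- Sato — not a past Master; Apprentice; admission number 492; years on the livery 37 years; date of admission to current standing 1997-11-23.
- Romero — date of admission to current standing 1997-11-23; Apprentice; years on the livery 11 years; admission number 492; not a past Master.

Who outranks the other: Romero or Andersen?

By standing in the guild: Brennan (Liveryman); then Espinoza and Andersen (Freeman); then Kowalski, Nguyen, Nakamura and Reyes (Journeyman); then Romero and Sato (Apprentice).
Espinoza and Andersen both have date of admission to current standing 2011-06-20, so the next rule applies.
Espinoza and Andersen both have admission number 257, so the next rule applies.
Espinoza and Andersen are each a past Master, so the next rule applies.
Among Espinoza and Andersen, by years on the livery (higher first): Espinoza (14 years) before Andersen (2 years).
Kowalski, Nguyen, Nakamura and Reyes all have date of admission to current standing 2007-03-02, so the next rule applies.
Among Kowalski, Nguyen, Nakamura and Reyes, by admission number (lower first): Kowalski and Nguyen (11) before Nakamura (725) before Reyes (894).
Kowalski and Nguyen are each not a past Master, so the next rule applies.
Among Kowalski and Nguyen, by years on the livery (lower first) (reversed rule for this group): Kowalski (11 years) before Nguyen (27 years).
Romero and Sato both have date of admission to current standing 1997-11-23, so the next rule applies.
Romero and Sato both have admission number 492, so the next rule applies.
Romero and Sato are each not a past Master, so the next rule applies.
Among Romero and Sato, by years on the livery (lower first) (reversed rule for this group): Romero (11 years) before Sato (37 years).
So Andersen takes precedence.

Andersen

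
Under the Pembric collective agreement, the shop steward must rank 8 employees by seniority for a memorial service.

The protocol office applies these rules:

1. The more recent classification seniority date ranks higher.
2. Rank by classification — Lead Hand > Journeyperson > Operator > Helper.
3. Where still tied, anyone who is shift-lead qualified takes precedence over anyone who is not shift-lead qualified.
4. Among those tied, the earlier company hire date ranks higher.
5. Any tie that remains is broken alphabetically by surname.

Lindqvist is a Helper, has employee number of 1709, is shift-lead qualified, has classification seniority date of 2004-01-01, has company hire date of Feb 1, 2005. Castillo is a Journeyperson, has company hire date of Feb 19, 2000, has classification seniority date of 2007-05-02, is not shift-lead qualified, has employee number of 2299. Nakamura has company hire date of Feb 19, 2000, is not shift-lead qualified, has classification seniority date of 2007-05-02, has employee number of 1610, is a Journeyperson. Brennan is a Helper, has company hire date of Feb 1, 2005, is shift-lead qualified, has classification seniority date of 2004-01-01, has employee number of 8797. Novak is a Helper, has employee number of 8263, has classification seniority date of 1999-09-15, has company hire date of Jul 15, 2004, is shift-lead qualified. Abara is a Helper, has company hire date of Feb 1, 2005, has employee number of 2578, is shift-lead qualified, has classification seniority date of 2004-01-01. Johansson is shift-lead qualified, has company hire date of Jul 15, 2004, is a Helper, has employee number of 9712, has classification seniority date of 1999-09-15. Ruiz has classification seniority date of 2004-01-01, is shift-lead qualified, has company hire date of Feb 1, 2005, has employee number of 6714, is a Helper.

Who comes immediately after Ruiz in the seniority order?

Johansson

By classification seniority date (later first): Castillo and Nakamura (both 2007-05-02); then Abara, Brennan, Lindqvist and Ruiz (each 2004-01-01); then Johansson and Novak (both 1999-09-15).
Castillo and Nakamura are each Journeyperson, so the next rule applies.
Castillo and Nakamura are each not shift-lead qualified, so the next rule applies.
Castillo and Nakamura both have company hire date Feb 19, 2000, so the next rule applies.
Among Castillo and Nakamura, alphabetically by surname: Castillo before Nakamura.
Abara, Brennan, Lindqvist and Ruiz are each Helper, so the next rule applies.
Abara, Brennan, Lindqvist and Ruiz are each shift-lead qualified, so the next rule applies.
Abara, Brennan, Lindqvist and Ruiz all have company hire date Feb 1, 2005, so the next rule applies.
Among Abara, Brennan, Lindqvist and Ruiz, alphabetically by surname: Abara before Brennan before Lindqvist before Ruiz.
Johansson and Novak are each Helper, so the next rule applies.
Johansson and Novak are each shift-lead qualified, so the next rule applies.
Johansson and Novak both have company hire date Jul 15, 2004, so the next rule applies.
Among Johansson and Novak, alphabetically by surname: Johansson before Novak.
Order: Castillo, Nakamura, Abara, Brennan, Lindqvist, Ruiz, Johansson, Novak.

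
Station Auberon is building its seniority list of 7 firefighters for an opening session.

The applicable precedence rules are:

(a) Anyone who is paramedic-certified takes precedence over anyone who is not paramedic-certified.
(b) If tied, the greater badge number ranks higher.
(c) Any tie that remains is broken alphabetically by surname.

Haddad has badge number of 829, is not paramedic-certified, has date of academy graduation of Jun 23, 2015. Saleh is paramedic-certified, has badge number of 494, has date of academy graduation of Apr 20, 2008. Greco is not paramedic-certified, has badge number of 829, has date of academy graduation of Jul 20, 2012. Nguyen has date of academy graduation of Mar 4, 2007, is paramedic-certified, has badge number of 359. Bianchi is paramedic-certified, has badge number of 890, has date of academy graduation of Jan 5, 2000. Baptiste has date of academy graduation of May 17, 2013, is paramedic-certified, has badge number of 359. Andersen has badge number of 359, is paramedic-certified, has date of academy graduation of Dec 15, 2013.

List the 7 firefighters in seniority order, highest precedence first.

Bianchi, Saleh, Andersen, Baptiste, Nguyen, Greco, Haddad

By the first rule: Bianchi, Saleh, Andersen, Baptiste and Nguyen (each paramedic-certified); then Greco and Haddad (both not paramedic-certified).
Among Bianchi, Saleh, Andersen, Baptiste and Nguyen, by badge number (higher first): Bianchi (890) before Saleh (494) before Andersen, Baptiste and Nguyen (359).
Among Andersen, Baptiste and Nguyen, alphabetically by surname: Andersen before Baptiste before Nguyen.
Greco and Haddad both have badge number 829, so the next rule applies.
Among Greco and Haddad, alphabetically by surname: Greco before Haddad.
Full order: Bianchi, Saleh, Andersen, Baptiste, Nguyen, Greco, Haddad.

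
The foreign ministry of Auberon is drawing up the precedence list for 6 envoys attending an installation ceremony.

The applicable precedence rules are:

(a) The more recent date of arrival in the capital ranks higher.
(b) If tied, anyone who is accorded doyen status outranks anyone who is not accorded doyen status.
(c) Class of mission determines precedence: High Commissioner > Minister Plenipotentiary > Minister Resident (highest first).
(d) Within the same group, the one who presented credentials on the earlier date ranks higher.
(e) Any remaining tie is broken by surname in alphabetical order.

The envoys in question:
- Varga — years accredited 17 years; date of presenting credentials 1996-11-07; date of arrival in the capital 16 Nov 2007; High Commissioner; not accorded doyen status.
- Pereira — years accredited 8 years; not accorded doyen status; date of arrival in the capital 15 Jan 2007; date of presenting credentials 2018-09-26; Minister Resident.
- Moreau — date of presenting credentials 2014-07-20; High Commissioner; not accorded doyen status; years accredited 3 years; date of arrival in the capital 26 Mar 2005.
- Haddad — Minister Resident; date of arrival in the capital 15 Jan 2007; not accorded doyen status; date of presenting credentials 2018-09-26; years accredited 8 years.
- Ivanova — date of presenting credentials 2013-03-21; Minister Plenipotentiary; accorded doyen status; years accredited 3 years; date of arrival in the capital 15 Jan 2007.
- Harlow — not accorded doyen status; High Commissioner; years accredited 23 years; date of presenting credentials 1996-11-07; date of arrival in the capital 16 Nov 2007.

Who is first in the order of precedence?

By date of arrival in the capital (later first): Harlow and Varga (both 16 Nov 2007); then Ivanova, Haddad and Pereira (each 15 Jan 2007); then Moreau (26 Mar 2005).
Harlow and Varga are each not accorded doyen status, so the next rule applies.
Harlow and Varga are each High Commissioner, so the next rule applies.
Harlow and Varga both have date of presenting credentials 1996-11-07, so the next rule applies.
Among Harlow and Varga, alphabetically by surname: Harlow before Varga.
Among Ivanova, Haddad and Pereira, accorded doyen status before not accorded doyen status: Ivanova (accorded doyen status) before Haddad and Pereira (not accorded doyen status).
Haddad and Pereira are each Minister Resident, so the next rule applies.
Haddad and Pereira both have date of presenting credentials 2018-09-26, so the next rule applies.
Among Haddad and Pereira, alphabetically by surname: Haddad before Pereira.
Order: Harlow, Varga, Ivanova, Haddad, Pereira, Moreau.

Harlow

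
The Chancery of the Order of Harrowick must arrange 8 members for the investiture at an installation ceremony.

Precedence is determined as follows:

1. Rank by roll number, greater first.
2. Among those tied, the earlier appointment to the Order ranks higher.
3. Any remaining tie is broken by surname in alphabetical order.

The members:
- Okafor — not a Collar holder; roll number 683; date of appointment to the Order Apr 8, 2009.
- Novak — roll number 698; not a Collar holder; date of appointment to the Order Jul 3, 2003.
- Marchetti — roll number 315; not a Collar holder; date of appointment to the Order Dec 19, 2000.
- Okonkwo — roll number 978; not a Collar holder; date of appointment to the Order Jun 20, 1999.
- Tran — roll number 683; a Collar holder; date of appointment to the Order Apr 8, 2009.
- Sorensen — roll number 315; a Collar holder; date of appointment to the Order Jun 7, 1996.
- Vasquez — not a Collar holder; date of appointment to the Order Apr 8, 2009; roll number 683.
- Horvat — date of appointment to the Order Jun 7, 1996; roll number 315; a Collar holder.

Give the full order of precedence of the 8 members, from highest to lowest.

By roll number (higher first): Okonkwo (978); then Novak (698); then Okafor, Tran and Vasquez (each 683); then Horvat, Sorensen and Marchetti (each 315).
Okafor, Tran and Vasquez all have date of appointment to the Order Apr 8, 2009, so the next rule applies.
Among Okafor, Tran and Vasquez, alphabetically by surname: Okafor before Tran before Vasquez.
Among Horvat, Sorensen and Marchetti, by date of appointment to the Order (earlier first): Horvat and Sorensen (Jun 7, 1996) before Marchetti (Dec 19, 2000).
Among Horvat and Sorensen, alphabetically by surname: Horvat before Sorensen.
Full order: Okonkwo, Novak, Okafor, Tran, Vasquez, Horvat, Sorensen, Marchetti.

Okonkwo, Novak, Okafor, Tran, Vasquez, Horvat, Sorensen, Marchetti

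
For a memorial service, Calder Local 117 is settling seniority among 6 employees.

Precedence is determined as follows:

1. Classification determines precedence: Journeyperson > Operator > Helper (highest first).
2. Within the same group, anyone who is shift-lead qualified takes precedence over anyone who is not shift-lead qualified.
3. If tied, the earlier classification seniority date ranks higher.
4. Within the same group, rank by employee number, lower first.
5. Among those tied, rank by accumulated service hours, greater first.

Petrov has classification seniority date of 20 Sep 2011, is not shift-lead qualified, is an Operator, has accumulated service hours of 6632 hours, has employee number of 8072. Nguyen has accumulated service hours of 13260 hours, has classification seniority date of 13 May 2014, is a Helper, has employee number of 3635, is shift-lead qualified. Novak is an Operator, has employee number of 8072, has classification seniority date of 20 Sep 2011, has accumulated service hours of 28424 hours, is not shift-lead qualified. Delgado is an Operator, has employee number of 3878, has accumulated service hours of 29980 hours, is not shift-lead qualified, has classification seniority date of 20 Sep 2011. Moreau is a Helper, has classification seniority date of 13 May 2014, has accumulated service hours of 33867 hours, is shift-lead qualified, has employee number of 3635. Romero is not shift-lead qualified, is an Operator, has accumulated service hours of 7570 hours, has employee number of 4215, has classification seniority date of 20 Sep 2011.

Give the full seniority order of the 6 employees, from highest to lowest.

By classification: Delgado, Romero, Novak and Petrov (Operator); then Moreau and Nguyen (Helper).
Delgado, Romero, Novak and Petrov are each not shift-lead qualified, so the next rule applies.
Delgado, Romero, Novak and Petrov all have classification seniority date 20 Sep 2011, so the next rule applies.
Among Delgado, Romero, Novak and Petrov, by employee number (lower first): Delgado (3878) before Romero (4215) before Novak and Petrov (8072).
Among Novak and Petrov, by accumulated service hours (higher first): Novak (28424 hours) before Petrov (6632 hours).
Moreau and Nguyen are each shift-lead qualified, so the next rule applies.
Moreau and Nguyen both have classification seniority date 13 May 2014, so the next rule applies.
Moreau and Nguyen both have employee number 3635, so the next rule applies.
Among Moreau and Nguyen, by accumulated service hours (higher first): Moreau (33867 hours) before Nguyen (13260 hours).
Full order: Delgado, Romero, Novak, Petrov, Moreau, Nguyen.

Delgado, Romero, Novak, Petrov, Moreau, Nguyen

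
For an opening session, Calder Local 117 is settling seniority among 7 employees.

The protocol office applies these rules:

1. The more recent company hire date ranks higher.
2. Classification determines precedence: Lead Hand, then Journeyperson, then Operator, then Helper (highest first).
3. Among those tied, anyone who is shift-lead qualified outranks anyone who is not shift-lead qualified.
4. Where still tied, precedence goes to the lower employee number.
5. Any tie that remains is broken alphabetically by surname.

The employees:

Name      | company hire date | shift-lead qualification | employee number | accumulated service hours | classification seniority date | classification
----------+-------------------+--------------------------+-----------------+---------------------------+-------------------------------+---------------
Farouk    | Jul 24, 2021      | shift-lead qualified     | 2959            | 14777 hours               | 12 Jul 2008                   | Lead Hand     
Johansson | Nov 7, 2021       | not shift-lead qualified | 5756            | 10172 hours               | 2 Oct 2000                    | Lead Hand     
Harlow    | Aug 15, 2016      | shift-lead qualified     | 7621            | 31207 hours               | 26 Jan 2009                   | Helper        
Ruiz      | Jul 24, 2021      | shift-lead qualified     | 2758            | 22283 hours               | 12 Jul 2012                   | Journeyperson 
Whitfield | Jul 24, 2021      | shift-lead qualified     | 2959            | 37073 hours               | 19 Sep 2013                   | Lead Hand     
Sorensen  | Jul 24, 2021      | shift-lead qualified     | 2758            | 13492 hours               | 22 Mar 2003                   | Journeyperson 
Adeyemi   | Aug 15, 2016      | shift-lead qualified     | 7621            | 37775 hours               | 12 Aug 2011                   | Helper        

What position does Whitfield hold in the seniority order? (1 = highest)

3

By company hire date (later first): Johansson (Nov 7, 2021); then Farouk, Whitfield, Ruiz and Sorensen (each Jul 24, 2021); then Adeyemi and Harlow (both Aug 15, 2016).
Among Farouk, Whitfield, Ruiz and Sorensen, by classification: Farouk and Whitfield (Lead Hand) before Ruiz and Sorensen (Journeyperson).
Farouk and Whitfield are each shift-lead qualified, so the next rule applies.
Farouk and Whitfield both have employee number 2959, so the next rule applies.
Among Farouk and Whitfield, alphabetically by surname: Farouk before Whitfield.
Ruiz and Sorensen are each shift-lead qualified, so the next rule applies.
Ruiz and Sorensen both have employee number 2758, so the next rule applies.
Among Ruiz and Sorensen, alphabetically by surname: Ruiz before Sorensen.
Adeyemi and Harlow are each Helper, so the next rule applies.
Adeyemi and Harlow are each shift-lead qualified, so the next rule applies.
Adeyemi and Harlow both have employee number 7621, so the next rule applies.
Among Adeyemi and Harlow, alphabetically by surname: Adeyemi before Harlow.
Order: Johansson, Farouk, Whitfield, Ruiz, Sorensen, Adeyemi, Harlow. So position 3.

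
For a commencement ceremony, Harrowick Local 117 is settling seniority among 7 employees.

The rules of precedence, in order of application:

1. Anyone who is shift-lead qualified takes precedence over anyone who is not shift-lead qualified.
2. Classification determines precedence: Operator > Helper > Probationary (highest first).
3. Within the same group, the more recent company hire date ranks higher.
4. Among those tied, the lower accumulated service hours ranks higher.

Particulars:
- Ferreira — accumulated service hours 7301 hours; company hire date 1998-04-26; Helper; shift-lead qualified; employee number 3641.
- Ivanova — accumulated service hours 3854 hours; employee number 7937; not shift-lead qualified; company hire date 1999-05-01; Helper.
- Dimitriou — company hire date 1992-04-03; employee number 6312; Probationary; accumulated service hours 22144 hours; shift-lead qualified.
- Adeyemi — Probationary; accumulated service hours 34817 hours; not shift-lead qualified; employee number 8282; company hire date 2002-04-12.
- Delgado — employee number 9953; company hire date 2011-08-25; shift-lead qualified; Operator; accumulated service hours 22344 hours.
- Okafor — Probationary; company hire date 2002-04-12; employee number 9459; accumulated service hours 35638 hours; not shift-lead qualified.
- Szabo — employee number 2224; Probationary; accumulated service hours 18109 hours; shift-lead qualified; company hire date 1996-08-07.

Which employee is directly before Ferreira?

By the first rule: Delgado, Ferreira, Szabo and Dimitriou (each shift-lead qualified); then Ivanova, Adeyemi and Okafor (each not shift-lead qualified).
Among Delgado, Ferreira, Szabo and Dimitriou, by classification: Delgado (Operator) before Ferreira (Helper) before Szabo and Dimitriou (Probationary).
Among Szabo and Dimitriou, by company hire date (later first): Szabo (1996-08-07) before Dimitriou (1992-04-03).
Among Ivanova, Adeyemi and Okafor, by classification: Ivanova (Helper) before Adeyemi and Okafor (Probationary).
Adeyemi and Okafor both have company hire date 2002-04-12, so the next rule applies.
Among Adeyemi and Okafor, by accumulated service hours (lower first): Adeyemi (34817 hours) before Okafor (35638 hours).
Order: Delgado, Ferreira, Szabo, Dimitriou, Ivanova, Adeyemi, Okafor.

Delgado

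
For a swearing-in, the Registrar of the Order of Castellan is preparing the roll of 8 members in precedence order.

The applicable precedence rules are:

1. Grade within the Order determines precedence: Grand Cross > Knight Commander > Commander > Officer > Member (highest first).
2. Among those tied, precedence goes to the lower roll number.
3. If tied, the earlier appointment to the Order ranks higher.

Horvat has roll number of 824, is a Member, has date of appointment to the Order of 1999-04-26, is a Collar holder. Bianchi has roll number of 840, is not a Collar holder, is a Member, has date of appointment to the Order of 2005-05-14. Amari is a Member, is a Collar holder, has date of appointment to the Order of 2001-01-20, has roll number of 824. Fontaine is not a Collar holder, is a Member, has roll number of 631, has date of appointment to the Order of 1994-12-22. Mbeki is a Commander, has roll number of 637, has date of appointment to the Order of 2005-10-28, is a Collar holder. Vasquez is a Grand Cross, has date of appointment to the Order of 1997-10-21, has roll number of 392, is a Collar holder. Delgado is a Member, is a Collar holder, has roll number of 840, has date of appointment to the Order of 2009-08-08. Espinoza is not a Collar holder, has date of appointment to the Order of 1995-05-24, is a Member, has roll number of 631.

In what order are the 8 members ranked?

By grade within the Order: Vasquez (Grand Cross); then Mbeki (Commander); then Fontaine, Espinoza, Horvat, Amari, Bianchi and Delgado (Member).
Among Fontaine, Espinoza, Horvat, Amari, Bianchi and Delgado, by roll number (lower first): Fontaine and Espinoza (631) before Horvat and Amari (824) before Bianchi and Delgado (840).
Among Fontaine and Espinoza, by date of appointment to the Order (earlier first): Fontaine (1994-12-22) before Espinoza (1995-05-24).
Among Horvat and Amari, by date of appointment to the Order (earlier first): Horvat (1999-04-26) before Amari (2001-01-20).
Among Bianchi and Delgado, by date of appointment to the Order (earlier first): Bianchi (2005-05-14) before Delgado (2009-08-08).
Full order: Vasquez, Mbeki, Fontaine, Espinoza, Horvat, Amari, Bianchi, Delgado.

Vasquez, Mbeki, Fontaine, Espinoza, Horvat, Amari, Bianchi, Delgado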